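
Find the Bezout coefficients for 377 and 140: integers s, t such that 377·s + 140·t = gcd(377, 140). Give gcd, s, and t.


Euclidean algorithm on (377, 140) — divide until remainder is 0:
  377 = 2 · 140 + 97
  140 = 1 · 97 + 43
  97 = 2 · 43 + 11
  43 = 3 · 11 + 10
  11 = 1 · 10 + 1
  10 = 10 · 1 + 0
gcd(377, 140) = 1.
Track Bezout coefficients alongside the remainders: start with r₀ = 377 = a·1 + b·0 (s = 1, t = 0) and r₁ = 140 = a·0 + b·1 (s = 0, t = 1); each new remainder r_{k+1} = r_{k-1} − q_k·r_k inherits s_{k+1} = s_{k-1} − q_k·s_k, t_{k+1} = t_{k-1} − q_k·t_k, so r_k = a·s_k + b·t_k at every step:
  q = 2: r = 97, s = 1 − 2·0 = 1, t = 0 − 2·1 = -2  (check: 377·1 + 140·(-2) = 97)
  q = 1: r = 43, s = 0 − 1·1 = -1, t = 1 − 1·(-2) = 3  (check: 377·(-1) + 140·3 = 43)
  q = 2: r = 11, s = 1 − 2·(-1) = 3, t = -2 − 2·3 = -8  (check: 377·3 + 140·(-8) = 11)
  q = 3: r = 10, s = -1 − 3·3 = -10, t = 3 − 3·(-8) = 27  (check: 377·(-10) + 140·27 = 10)
  q = 1: r = 1, s = 3 − 1·(-10) = 13, t = -8 − 1·27 = -35  (check: 377·13 + 140·(-35) = 1)
The row with r = 1 (the gcd) gives the Bezout coefficients s = 13, t = -35.
Result: 377 · (13) + 140 · (-35) = 1.

gcd(377, 140) = 1; s = 13, t = -35 (check: 377·13 + 140·(-35) = 1).


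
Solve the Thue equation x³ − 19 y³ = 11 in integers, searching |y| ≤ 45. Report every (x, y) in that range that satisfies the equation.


The equation is x³ - 19y³ = 11. For fixed y, x³ = 19·y³ + 11, so a solution requires the RHS to be a perfect cube.
Strategy: iterate y from -45 to 45, compute RHS = 19·y³ + 11, and check whether it is a (positive or negative) perfect cube.
Check small values of y:
  y = 0: RHS = 11 is not a perfect cube.
  y = 1: RHS = 30 is not a perfect cube.
  y = -1: RHS = -8 = (-2)³ ⇒ x = -2 works.
  y = 2: RHS = 163 is not a perfect cube.
  y = -2: RHS = -141 is not a perfect cube.
  y = 3: RHS = 524 is not a perfect cube.
  y = -3: RHS = -502 is not a perfect cube.
Continuing the search up to |y| = 45 finds no further solutions beyond those listed.
Collected solutions: (-2, -1).

Solutions (with |y| ≤ 45): (-2, -1).


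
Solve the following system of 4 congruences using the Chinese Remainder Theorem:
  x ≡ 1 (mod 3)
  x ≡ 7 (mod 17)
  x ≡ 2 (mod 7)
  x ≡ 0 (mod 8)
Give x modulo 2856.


Product of moduli M = 3 · 17 · 7 · 8 = 2856.
Merge one congruence at a time:
  Start: x ≡ 1 (mod 3).
  Combine with x ≡ 7 (mod 17); new modulus lcm = 51.
    Write x = 1 + 3·t and substitute into x ≡ 7 (mod 17): 3·t ≡ 7 − 1 = 6 (mod 17).
    The inverse of 3 mod 17 is 6 (since 3·6 = 18 = 1·17 + 1), so t ≡ 6·6 = 36 ≡ 2 (mod 17).
    Then x = 1 + 3·2 = 7, valid modulo lcm(3, 17) = 51: x ≡ 7 (mod 51).
  Combine with x ≡ 2 (mod 7); new modulus lcm = 357.
    Write x = 7 + 51·t and substitute into x ≡ 2 (mod 7): 51·t ≡ 2 − 7 = -5 (mod 7).
    Reduce coefficients mod 7: 2·t ≡ 2 (mod 7).
    The inverse of 2 mod 7 is 4 (since 2·4 = 8 = 1·7 + 1), so t ≡ 4·2 = 8 ≡ 1 (mod 7).
    Then x = 7 + 51·1 = 58, valid modulo lcm(51, 7) = 357: x ≡ 58 (mod 357).
  Combine with x ≡ 0 (mod 8); new modulus lcm = 2856.
    Write x = 58 + 357·t and substitute into x ≡ 0 (mod 8): 357·t ≡ 0 − 58 = -58 (mod 8).
    Reduce coefficients mod 8: 5·t ≡ 6 (mod 8).
    The inverse of 5 mod 8 is 5 (since 5·5 = 25 = 3·8 + 1), so t ≡ 5·6 = 30 ≡ 6 (mod 8).
    Then x = 58 + 357·6 = 2200, valid modulo lcm(357, 8) = 2856: x ≡ 2200 (mod 2856).
Verify against each original: 2200 mod 3 = 1, 2200 mod 17 = 7, 2200 mod 7 = 2, 2200 mod 8 = 0.

x ≡ 2200 (mod 2856).


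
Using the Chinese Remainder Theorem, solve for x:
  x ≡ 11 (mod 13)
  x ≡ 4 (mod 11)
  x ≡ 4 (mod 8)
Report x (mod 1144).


Moduli 13, 11, 8 are pairwise coprime; by CRT there is a unique solution modulo M = 13 · 11 · 8 = 1144.
Solve pairwise, accumulating the modulus:
  Start with x ≡ 11 (mod 13).
  Combine with x ≡ 4 (mod 11): since gcd(13, 11) = 1, we get a unique residue mod 143.
    Write x = 11 + 13·t and substitute into x ≡ 4 (mod 11): 13·t ≡ 4 − 11 = -7 (mod 11).
    Reduce coefficients mod 11: 2·t ≡ 4 (mod 11).
    The inverse of 2 mod 11 is 6 (since 2·6 = 12 = 1·11 + 1), so t ≡ 6·4 = 24 ≡ 2 (mod 11).
    Then x = 11 + 13·2 = 37, valid modulo lcm(13, 11) = 143: x ≡ 37 (mod 143).
  Combine with x ≡ 4 (mod 8): since gcd(143, 8) = 1, we get a unique residue mod 1144.
    Write x = 37 + 143·t and substitute into x ≡ 4 (mod 8): 143·t ≡ 4 − 37 = -33 (mod 8).
    Reduce coefficients mod 8: 7·t ≡ 7 (mod 8).
    The inverse of 7 mod 8 is 7 (since 7·7 = 49 = 6·8 + 1), so t ≡ 7·7 = 49 ≡ 1 (mod 8).
    Then x = 37 + 143·1 = 180, valid modulo lcm(143, 8) = 1144: x ≡ 180 (mod 1144).
Verify: 180 mod 13 = 11 ✓, 180 mod 11 = 4 ✓, 180 mod 8 = 4 ✓.

x ≡ 180 (mod 1144).


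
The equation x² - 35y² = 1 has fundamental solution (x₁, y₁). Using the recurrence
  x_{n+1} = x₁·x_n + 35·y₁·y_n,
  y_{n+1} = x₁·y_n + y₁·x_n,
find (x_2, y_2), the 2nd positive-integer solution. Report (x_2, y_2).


Step 1: Find the fundamental solution (x₁, y₁) of x² - 35y² = 1.
  Expand √35 as a continued fraction. a₀ = ⌊√35⌋ = 5; iterate m_{k+1} = d_k·a_k − m_k, d_{k+1} = (35 − m_{k+1}²)/d_k, a_{k+1} = ⌊(a₀ + m_{k+1})/d_{k+1}⌋ (starting m₀ = 0, d₀ = 1), with convergents p_k = a_k·p_{k-1} + p_{k-2}, q_k = a_k·q_{k-1} + q_{k-2} (p₋₁ = 1, q₋₁ = 0):
  k = 0: a₀ = 5; p₀/q₀ = 5/1; p₀² − 35·q₀² = 25 − 35 = -10.
  k = 1: m = 5, d = 10, a = ⌊(5 + 5)/10⌋ = 1; p/q = (1·5 + 1)/(1·1 + 0) = 6/1; p² − 35·q² = 36 − 35 = 1.
  The first convergent with p² − 35·q² = 1 gives the fundamental solution (x₁, y₁) = (6, 1).
Step 2: Apply the recurrence (x_{n+1}, y_{n+1}) = (x₁x_n + 35y₁y_n, x₁y_n + y₁x_n) repeatedly.
  From (x_1, y_1) = (6, 1): x_2 = 6·6 + 35·1·1 = 71; y_2 = 6·1 + 1·6 = 12.
Step 3: Verify x_2² - 35·y_2² = 5041 - 5040 = 1 (should be 1). ✓

(x_1, y_1) = (6, 1); (x_2, y_2) = (71, 12).


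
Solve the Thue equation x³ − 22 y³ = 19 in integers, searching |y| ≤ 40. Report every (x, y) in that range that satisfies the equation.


The equation is x³ - 22y³ = 19. For fixed y, x³ = 22·y³ + 19, so a solution requires the RHS to be a perfect cube.
Strategy: iterate y from -40 to 40, compute RHS = 22·y³ + 19, and check whether it is a (positive or negative) perfect cube.
Check small values of y:
  y = 0: RHS = 19 is not a perfect cube.
  y = 1: RHS = 41 is not a perfect cube.
  y = -1: RHS = -3 is not a perfect cube.
  y = 2: RHS = 195 is not a perfect cube.
  y = -2: RHS = -157 is not a perfect cube.
  y = 3: RHS = 613 is not a perfect cube.
  y = -3: RHS = -575 is not a perfect cube.
Continuing the search up to |y| = 40 finds no solutions either.
No (x, y) in the scanned range satisfies the equation.

No integer solutions with |y| ≤ 40.


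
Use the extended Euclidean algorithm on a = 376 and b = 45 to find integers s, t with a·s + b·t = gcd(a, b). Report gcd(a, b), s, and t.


Euclidean algorithm on (376, 45) — divide until remainder is 0:
  376 = 8 · 45 + 16
  45 = 2 · 16 + 13
  16 = 1 · 13 + 3
  13 = 4 · 3 + 1
  3 = 3 · 1 + 0
gcd(376, 45) = 1.
Track Bezout coefficients alongside the remainders: start with r₀ = 376 = a·1 + b·0 (s = 1, t = 0) and r₁ = 45 = a·0 + b·1 (s = 0, t = 1); each new remainder r_{k+1} = r_{k-1} − q_k·r_k inherits s_{k+1} = s_{k-1} − q_k·s_k, t_{k+1} = t_{k-1} − q_k·t_k, so r_k = a·s_k + b·t_k at every step:
  q = 8: r = 16, s = 1 − 8·0 = 1, t = 0 − 8·1 = -8  (check: 376·1 + 45·(-8) = 16)
  q = 2: r = 13, s = 0 − 2·1 = -2, t = 1 − 2·(-8) = 17  (check: 376·(-2) + 45·17 = 13)
  q = 1: r = 3, s = 1 − 1·(-2) = 3, t = -8 − 1·17 = -25  (check: 376·3 + 45·(-25) = 3)
  q = 4: r = 1, s = -2 − 4·3 = -14, t = 17 − 4·(-25) = 117  (check: 376·(-14) + 45·117 = 1)
The row with r = 1 (the gcd) gives the Bezout coefficients s = -14, t = 117.
Result: 376 · (-14) + 45 · (117) = 1.

gcd(376, 45) = 1; s = -14, t = 117 (check: 376·(-14) + 45·117 = 1).


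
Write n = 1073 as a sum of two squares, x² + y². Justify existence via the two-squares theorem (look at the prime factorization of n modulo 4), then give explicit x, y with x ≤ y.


Step 1: Factor n = 1073 = 29 · 37.
Step 2: Check the mod-4 condition on each prime factor: 29 ≡ 1 (mod 4), exponent 1; 37 ≡ 1 (mod 4), exponent 1.
All primes ≡ 3 (mod 4) appear to even exponent (or don't appear), so by the two-squares theorem n IS expressible as a sum of two squares.
Step 3: Build a representation. Here n = 29 · 37 is a product of primes ≡ 1 (mod 4). Each prime p ≡ 1 (mod 4) is itself a sum of two squares; find a² by testing p − a² for a perfect square:
  29: 29 − 1² = 28, 29 − 2² = 25 = 5² ⇒ 29 = 2² + 5².
  37: 37 − 1² = 36 = 6² ⇒ 37 = 1² + 6².
  Combine using the Brahmagupta–Fibonacci identity (a² + b²)(c² + d²) = (ac − bd)² + (ad + bc)² = (ac + bd)² + (ad − bc)²:
  29 · 37 = 1073: from (2² + 5²)(1² + 6²), take (2·1 − 5·6, 2·6 + 5·1) = (2 − 30, 12 + 5) = (-28, 17); dropping signs (only squares matter) gives (28, 17); check 28² + 17² = 784 + 289 = 1073 ✓.
Step 4: Order so x ≤ y and verify: 17² + 28² = 289 + 784 = 1073 = n. ✓

n = 1073 = 17² + 28² (one valid representation with x ≤ y).


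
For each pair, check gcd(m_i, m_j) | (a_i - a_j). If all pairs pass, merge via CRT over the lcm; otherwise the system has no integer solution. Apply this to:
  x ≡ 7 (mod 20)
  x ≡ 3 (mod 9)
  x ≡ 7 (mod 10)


Moduli 20, 9, 10 are not pairwise coprime, so CRT works modulo lcm(m_i) when all pairwise compatibility conditions hold.
Pairwise compatibility: gcd(m_i, m_j) must divide a_i - a_j for every pair.
Merge one congruence at a time:
  Start: x ≡ 7 (mod 20).
  Combine with x ≡ 3 (mod 9): gcd(20, 9) = 1; 3 - 7 = -4, which IS divisible by 1, so compatible.
    Write x = 7 + 20·t and substitute into x ≡ 3 (mod 9): 20·t ≡ 3 − 7 = -4 (mod 9).
    Reduce coefficients mod 9: 2·t ≡ 5 (mod 9).
    The inverse of 2 mod 9 is 5 (since 2·5 = 10 = 1·9 + 1), so t ≡ 5·5 = 25 ≡ 7 (mod 9).
    Then x = 7 + 20·7 = 147, valid modulo lcm(20, 9) = 180: x ≡ 147 (mod 180).
  Combine with x ≡ 7 (mod 10): gcd(180, 10) = 10; 7 - 147 = -140, which IS divisible by 10, so compatible.
    Write x = 147 + 180·t and substitute into x ≡ 7 (mod 10): 180·t ≡ 7 − 147 = -140 (mod 10).
    Divide the congruence (and modulus) by g = 10: 18·t ≡ -14 (mod 1).
    Modulo 1 every t works; take t = 0.
    Then x = 147 + 180·0 = 147, valid modulo lcm(180, 10) = 180: x ≡ 147 (mod 180).
Verify: 147 mod 20 = 7, 147 mod 9 = 3, 147 mod 10 = 7.

x ≡ 147 (mod 180).


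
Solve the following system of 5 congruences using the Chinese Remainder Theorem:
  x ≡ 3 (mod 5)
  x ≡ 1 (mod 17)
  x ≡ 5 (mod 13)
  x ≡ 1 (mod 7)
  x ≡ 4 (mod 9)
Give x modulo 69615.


Product of moduli M = 5 · 17 · 13 · 7 · 9 = 69615.
Merge one congruence at a time:
  Start: x ≡ 3 (mod 5).
  Combine with x ≡ 1 (mod 17); new modulus lcm = 85.
    Write x = 3 + 5·t and substitute into x ≡ 1 (mod 17): 5·t ≡ 1 − 3 = -2 (mod 17).
    Reduce coefficients mod 17: 5·t ≡ 15 (mod 17).
    The inverse of 5 mod 17 is 7 (since 5·7 = 35 = 2·17 + 1), so t ≡ 7·15 = 105 ≡ 3 (mod 17).
    Then x = 3 + 5·3 = 18, valid modulo lcm(5, 17) = 85: x ≡ 18 (mod 85).
  Combine with x ≡ 5 (mod 13); new modulus lcm = 1105.
    Write x = 18 + 85·t and substitute into x ≡ 5 (mod 13): 85·t ≡ 5 − 18 = -13 (mod 13).
    Reduce coefficients mod 13: 7·t ≡ 0 (mod 13).
    The inverse of 7 mod 13 is 2 (since 7·2 = 14 = 1·13 + 1), so t ≡ 2·0 = 0 ≡ 0 (mod 13).
    Then x = 18 + 85·0 = 18, valid modulo lcm(85, 13) = 1105: x ≡ 18 (mod 1105).
  Combine with x ≡ 1 (mod 7); new modulus lcm = 7735.
    Write x = 18 + 1105·t and substitute into x ≡ 1 (mod 7): 1105·t ≡ 1 − 18 = -17 (mod 7).
    Reduce coefficients mod 7: 6·t ≡ 4 (mod 7).
    The inverse of 6 mod 7 is 6 (since 6·6 = 36 = 5·7 + 1), so t ≡ 6·4 = 24 ≡ 3 (mod 7).
    Then x = 18 + 1105·3 = 3333, valid modulo lcm(1105, 7) = 7735: x ≡ 3333 (mod 7735).
  Combine with x ≡ 4 (mod 9); new modulus lcm = 69615.
    Write x = 3333 + 7735·t and substitute into x ≡ 4 (mod 9): 7735·t ≡ 4 − 3333 = -3329 (mod 9).
    Reduce coefficients mod 9: 4·t ≡ 1 (mod 9).
    The inverse of 4 mod 9 is 7 (since 4·7 = 28 = 3·9 + 1), so t ≡ 7·1 = 7 ≡ 7 (mod 9).
    Then x = 3333 + 7735·7 = 57478, valid modulo lcm(7735, 9) = 69615: x ≡ 57478 (mod 69615).
Verify against each original: 57478 mod 5 = 3, 57478 mod 17 = 1, 57478 mod 13 = 5, 57478 mod 7 = 1, 57478 mod 9 = 4.

x ≡ 57478 (mod 69615).


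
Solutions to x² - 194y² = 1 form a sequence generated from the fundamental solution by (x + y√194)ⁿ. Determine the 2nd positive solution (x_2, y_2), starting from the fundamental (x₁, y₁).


Step 1: Find the fundamental solution (x₁, y₁) of x² - 194y² = 1.
  Expand √194 as a continued fraction. a₀ = ⌊√194⌋ = 13; iterate m_{k+1} = d_k·a_k − m_k, d_{k+1} = (194 − m_{k+1}²)/d_k, a_{k+1} = ⌊(a₀ + m_{k+1})/d_{k+1}⌋ (starting m₀ = 0, d₀ = 1), with convergents p_k = a_k·p_{k-1} + p_{k-2}, q_k = a_k·q_{k-1} + q_{k-2} (p₋₁ = 1, q₋₁ = 0):
  k = 0: a₀ = 13; p₀/q₀ = 13/1; p₀² − 194·q₀² = 169 − 194 = -25.
  k = 1: m = 13, d = 25, a = ⌊(13 + 13)/25⌋ = 1; p/q = (1·13 + 1)/(1·1 + 0) = 14/1; p² − 194·q² = 196 − 194 = 2.
  k = 2: m = 12, d = 2, a = ⌊(13 + 12)/2⌋ = 12; p/q = (12·14 + 13)/(12·1 + 1) = 181/13; p² − 194·q² = 32761 − 32786 = -25.
  k = 3: m = 12, d = 25, a = ⌊(13 + 12)/25⌋ = 1; p/q = (1·181 + 14)/(1·13 + 1) = 195/14; p² − 194·q² = 38025 − 38024 = 1.
  The first convergent with p² − 194·q² = 1 gives the fundamental solution (x₁, y₁) = (195, 14).
Step 2: Apply the recurrence (x_{n+1}, y_{n+1}) = (x₁x_n + 194y₁y_n, x₁y_n + y₁x_n) repeatedly.
  From (x_1, y_1) = (195, 14): x_2 = 195·195 + 194·14·14 = 76049; y_2 = 195·14 + 14·195 = 5460.
Step 3: Verify x_2² - 194·y_2² = 5783450401 - 5783450400 = 1 (should be 1). ✓

(x_1, y_1) = (195, 14); (x_2, y_2) = (76049, 5460).


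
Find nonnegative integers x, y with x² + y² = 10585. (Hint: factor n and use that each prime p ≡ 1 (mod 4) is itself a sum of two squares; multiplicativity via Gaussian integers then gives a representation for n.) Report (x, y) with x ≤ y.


Step 1: Factor n = 10585 = 5 · 29 · 73.
Step 2: Check the mod-4 condition on each prime factor: 5 ≡ 1 (mod 4), exponent 1; 29 ≡ 1 (mod 4), exponent 1; 73 ≡ 1 (mod 4), exponent 1.
All primes ≡ 3 (mod 4) appear to even exponent (or don't appear), so by the two-squares theorem n IS expressible as a sum of two squares.
Step 3: Build a representation. Here n = 5 · 29 · 73 is a product of primes ≡ 1 (mod 4). Each prime p ≡ 1 (mod 4) is itself a sum of two squares; find a² by testing p − a² for a perfect square:
  5: 5 − 1² = 4 = 2² ⇒ 5 = 1² + 2².
  29: 29 − 1² = 28, 29 − 2² = 25 = 5² ⇒ 29 = 2² + 5².
  73: 73 − 1² = 72, 73 − 2² = 69, 73 − 3² = 64 = 8² ⇒ 73 = 3² + 8².
  Combine using the Brahmagupta–Fibonacci identity (a² + b²)(c² + d²) = (ac − bd)² + (ad + bc)² = (ac + bd)² + (ad − bc)²:
  5 · 29 = 145: from (1² + 2²)(2² + 5²), take (1·2 − 2·5, 1·5 + 2·2) = (2 − 10, 5 + 4) = (-8, 9); dropping signs (only squares matter) gives (8, 9); check 8² + 9² = 64 + 81 = 145 ✓.
  145 · 73 = 10585: from (8² + 9²)(3² + 8²), take (8·3 − 9·8, 8·8 + 9·3) = (24 − 72, 64 + 27) = (-48, 91); dropping signs (only squares matter) gives (48, 91); check 48² + 91² = 2304 + 8281 = 10585 ✓.
Step 4: Order so x ≤ y and verify: 48² + 91² = 2304 + 8281 = 10585 = n. ✓

n = 10585 = 48² + 91² (one valid representation with x ≤ y).


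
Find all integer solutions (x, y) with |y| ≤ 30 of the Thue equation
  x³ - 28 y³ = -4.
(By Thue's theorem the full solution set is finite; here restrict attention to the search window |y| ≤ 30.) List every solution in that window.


The equation is x³ - 28y³ = -4. For fixed y, x³ = 28·y³ − 4, so a solution requires the RHS to be a perfect cube.
Strategy: iterate y from -30 to 30, compute RHS = 28·y³ − 4, and check whether it is a (positive or negative) perfect cube.
Check small values of y:
  y = 0: RHS = -4 is not a perfect cube.
  y = 1: RHS = 24 is not a perfect cube.
  y = -1: RHS = -32 is not a perfect cube.
  y = 2: RHS = 220 is not a perfect cube.
  y = -2: RHS = -228 is not a perfect cube.
  y = 3: RHS = 752 is not a perfect cube.
  y = -3: RHS = -760 is not a perfect cube.
Continuing the search up to |y| = 30 finds no solutions either.
No (x, y) in the scanned range satisfies the equation.

No integer solutions with |y| ≤ 30.


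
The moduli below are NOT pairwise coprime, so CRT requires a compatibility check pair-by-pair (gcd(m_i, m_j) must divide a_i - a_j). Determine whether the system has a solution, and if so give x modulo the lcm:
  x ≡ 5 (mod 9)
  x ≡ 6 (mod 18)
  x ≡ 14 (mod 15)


Moduli 9, 18, 15 are not pairwise coprime, so CRT works modulo lcm(m_i) when all pairwise compatibility conditions hold.
Pairwise compatibility: gcd(m_i, m_j) must divide a_i - a_j for every pair.
Merge one congruence at a time:
  Start: x ≡ 5 (mod 9).
  Combine with x ≡ 6 (mod 18): gcd(9, 18) = 9, and 6 - 5 = 1 is NOT divisible by 9.
    ⇒ system is inconsistent (no integer solution).

No solution (the system is inconsistent).


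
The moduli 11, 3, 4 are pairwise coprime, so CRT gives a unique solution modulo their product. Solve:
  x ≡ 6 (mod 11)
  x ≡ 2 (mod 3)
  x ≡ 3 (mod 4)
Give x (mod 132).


Moduli 11, 3, 4 are pairwise coprime; by CRT there is a unique solution modulo M = 11 · 3 · 4 = 132.
Solve pairwise, accumulating the modulus:
  Start with x ≡ 6 (mod 11).
  Combine with x ≡ 2 (mod 3): since gcd(11, 3) = 1, we get a unique residue mod 33.
    Write x = 6 + 11·t and substitute into x ≡ 2 (mod 3): 11·t ≡ 2 − 6 = -4 (mod 3).
    Reduce coefficients mod 3: 2·t ≡ 2 (mod 3).
    The inverse of 2 mod 3 is 2 (since 2·2 = 4 = 1·3 + 1), so t ≡ 2·2 = 4 ≡ 1 (mod 3).
    Then x = 6 + 11·1 = 17, valid modulo lcm(11, 3) = 33: x ≡ 17 (mod 33).
  Combine with x ≡ 3 (mod 4): since gcd(33, 4) = 1, we get a unique residue mod 132.
    Write x = 17 + 33·t and substitute into x ≡ 3 (mod 4): 33·t ≡ 3 − 17 = -14 (mod 4).
    Reduce coefficients mod 4: 1·t ≡ 2 (mod 4).
    So t ≡ 2 (mod 4).
    Then x = 17 + 33·2 = 83, valid modulo lcm(33, 4) = 132: x ≡ 83 (mod 132).
Verify: 83 mod 11 = 6 ✓, 83 mod 3 = 2 ✓, 83 mod 4 = 3 ✓.

x ≡ 83 (mod 132).


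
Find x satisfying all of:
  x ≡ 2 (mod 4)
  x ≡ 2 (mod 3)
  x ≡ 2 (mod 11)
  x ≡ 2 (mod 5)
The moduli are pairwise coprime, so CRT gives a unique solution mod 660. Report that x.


Product of moduli M = 4 · 3 · 11 · 5 = 660.
Merge one congruence at a time:
  Start: x ≡ 2 (mod 4).
  Combine with x ≡ 2 (mod 3); new modulus lcm = 12.
    Write x = 2 + 4·t and substitute into x ≡ 2 (mod 3): 4·t ≡ 2 − 2 = 0 (mod 3).
    Reduce coefficients mod 3: 1·t ≡ 0 (mod 3).
    So t ≡ 0 (mod 3).
    Then x = 2 + 4·0 = 2, valid modulo lcm(4, 3) = 12: x ≡ 2 (mod 12).
  Combine with x ≡ 2 (mod 11); new modulus lcm = 132.
    Write x = 2 + 12·t and substitute into x ≡ 2 (mod 11): 12·t ≡ 2 − 2 = 0 (mod 11).
    Reduce coefficients mod 11: 1·t ≡ 0 (mod 11).
    So t ≡ 0 (mod 11).
    Then x = 2 + 12·0 = 2, valid modulo lcm(12, 11) = 132: x ≡ 2 (mod 132).
  Combine with x ≡ 2 (mod 5); new modulus lcm = 660.
    Write x = 2 + 132·t and substitute into x ≡ 2 (mod 5): 132·t ≡ 2 − 2 = 0 (mod 5).
    Reduce coefficients mod 5: 2·t ≡ 0 (mod 5).
    The inverse of 2 mod 5 is 3 (since 2·3 = 6 = 1·5 + 1), so t ≡ 3·0 = 0 ≡ 0 (mod 5).
    Then x = 2 + 132·0 = 2, valid modulo lcm(132, 5) = 660: x ≡ 2 (mod 660).
Verify against each original: 2 mod 4 = 2, 2 mod 3 = 2, 2 mod 11 = 2, 2 mod 5 = 2.

x ≡ 2 (mod 660).


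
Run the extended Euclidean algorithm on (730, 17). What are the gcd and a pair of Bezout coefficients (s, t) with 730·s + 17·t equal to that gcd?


Euclidean algorithm on (730, 17) — divide until remainder is 0:
  730 = 42 · 17 + 16
  17 = 1 · 16 + 1
  16 = 16 · 1 + 0
gcd(730, 17) = 1.
Track Bezout coefficients alongside the remainders: start with r₀ = 730 = a·1 + b·0 (s = 1, t = 0) and r₁ = 17 = a·0 + b·1 (s = 0, t = 1); each new remainder r_{k+1} = r_{k-1} − q_k·r_k inherits s_{k+1} = s_{k-1} − q_k·s_k, t_{k+1} = t_{k-1} − q_k·t_k, so r_k = a·s_k + b·t_k at every step:
  q = 42: r = 16, s = 1 − 42·0 = 1, t = 0 − 42·1 = -42  (check: 730·1 + 17·(-42) = 16)
  q = 1: r = 1, s = 0 − 1·1 = -1, t = 1 − 1·(-42) = 43  (check: 730·(-1) + 17·43 = 1)
The row with r = 1 (the gcd) gives the Bezout coefficients s = -1, t = 43.
Result: 730 · (-1) + 17 · (43) = 1.

gcd(730, 17) = 1; s = -1, t = 43 (check: 730·(-1) + 17·43 = 1).


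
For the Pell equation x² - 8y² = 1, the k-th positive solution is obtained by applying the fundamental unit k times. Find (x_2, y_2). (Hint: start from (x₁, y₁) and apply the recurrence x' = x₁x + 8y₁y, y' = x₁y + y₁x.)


Step 1: Find the fundamental solution (x₁, y₁) of x² - 8y² = 1.
  Expand √8 as a continued fraction. a₀ = ⌊√8⌋ = 2; iterate m_{k+1} = d_k·a_k − m_k, d_{k+1} = (8 − m_{k+1}²)/d_k, a_{k+1} = ⌊(a₀ + m_{k+1})/d_{k+1}⌋ (starting m₀ = 0, d₀ = 1), with convergents p_k = a_k·p_{k-1} + p_{k-2}, q_k = a_k·q_{k-1} + q_{k-2} (p₋₁ = 1, q₋₁ = 0):
  k = 0: a₀ = 2; p₀/q₀ = 2/1; p₀² − 8·q₀² = 4 − 8 = -4.
  k = 1: m = 2, d = 4, a = ⌊(2 + 2)/4⌋ = 1; p/q = (1·2 + 1)/(1·1 + 0) = 3/1; p² − 8·q² = 9 − 8 = 1.
  The first convergent with p² − 8·q² = 1 gives the fundamental solution (x₁, y₁) = (3, 1).
Step 2: Apply the recurrence (x_{n+1}, y_{n+1}) = (x₁x_n + 8y₁y_n, x₁y_n + y₁x_n) repeatedly.
  From (x_1, y_1) = (3, 1): x_2 = 3·3 + 8·1·1 = 17; y_2 = 3·1 + 1·3 = 6.
Step 3: Verify x_2² - 8·y_2² = 289 - 288 = 1 (should be 1). ✓

(x_1, y_1) = (3, 1); (x_2, y_2) = (17, 6).


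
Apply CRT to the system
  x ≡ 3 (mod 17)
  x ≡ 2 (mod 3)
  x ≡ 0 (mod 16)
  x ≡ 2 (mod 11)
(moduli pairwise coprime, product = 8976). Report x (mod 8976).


Product of moduli M = 17 · 3 · 16 · 11 = 8976.
Merge one congruence at a time:
  Start: x ≡ 3 (mod 17).
  Combine with x ≡ 2 (mod 3); new modulus lcm = 51.
    Write x = 3 + 17·t and substitute into x ≡ 2 (mod 3): 17·t ≡ 2 − 3 = -1 (mod 3).
    Reduce coefficients mod 3: 2·t ≡ 2 (mod 3).
    The inverse of 2 mod 3 is 2 (since 2·2 = 4 = 1·3 + 1), so t ≡ 2·2 = 4 ≡ 1 (mod 3).
    Then x = 3 + 17·1 = 20, valid modulo lcm(17, 3) = 51: x ≡ 20 (mod 51).
  Combine with x ≡ 0 (mod 16); new modulus lcm = 816.
    Write x = 20 + 51·t and substitute into x ≡ 0 (mod 16): 51·t ≡ 0 − 20 = -20 (mod 16).
    Reduce coefficients mod 16: 3·t ≡ 12 (mod 16).
    The inverse of 3 mod 16 is 11 (since 3·11 = 33 = 2·16 + 1), so t ≡ 11·12 = 132 ≡ 4 (mod 16).
    Then x = 20 + 51·4 = 224, valid modulo lcm(51, 16) = 816: x ≡ 224 (mod 816).
  Combine with x ≡ 2 (mod 11); new modulus lcm = 8976.
    Write x = 224 + 816·t and substitute into x ≡ 2 (mod 11): 816·t ≡ 2 − 224 = -222 (mod 11).
    Reduce coefficients mod 11: 2·t ≡ 9 (mod 11).
    The inverse of 2 mod 11 is 6 (since 2·6 = 12 = 1·11 + 1), so t ≡ 6·9 = 54 ≡ 10 (mod 11).
    Then x = 224 + 816·10 = 8384, valid modulo lcm(816, 11) = 8976: x ≡ 8384 (mod 8976).
Verify against each original: 8384 mod 17 = 3, 8384 mod 3 = 2, 8384 mod 16 = 0, 8384 mod 11 = 2.

x ≡ 8384 (mod 8976).


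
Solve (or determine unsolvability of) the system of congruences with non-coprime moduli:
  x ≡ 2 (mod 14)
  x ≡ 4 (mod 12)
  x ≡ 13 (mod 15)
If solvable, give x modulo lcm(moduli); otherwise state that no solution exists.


Moduli 14, 12, 15 are not pairwise coprime, so CRT works modulo lcm(m_i) when all pairwise compatibility conditions hold.
Pairwise compatibility: gcd(m_i, m_j) must divide a_i - a_j for every pair.
Merge one congruence at a time:
  Start: x ≡ 2 (mod 14).
  Combine with x ≡ 4 (mod 12): gcd(14, 12) = 2; 4 - 2 = 2, which IS divisible by 2, so compatible.
    Write x = 2 + 14·t and substitute into x ≡ 4 (mod 12): 14·t ≡ 4 − 2 = 2 (mod 12).
    Divide the congruence (and modulus) by g = 2: 7·t ≡ 1 (mod 6).
    Reduce coefficients mod 6: 1·t ≡ 1 (mod 6).
    So t ≡ 1 (mod 6).
    Then x = 2 + 14·1 = 16, valid modulo lcm(14, 12) = 84: x ≡ 16 (mod 84).
  Combine with x ≡ 13 (mod 15): gcd(84, 15) = 3; 13 - 16 = -3, which IS divisible by 3, so compatible.
    Write x = 16 + 84·t and substitute into x ≡ 13 (mod 15): 84·t ≡ 13 − 16 = -3 (mod 15).
    Divide the congruence (and modulus) by g = 3: 28·t ≡ -1 (mod 5).
    Reduce coefficients mod 5: 3·t ≡ 4 (mod 5).
    The inverse of 3 mod 5 is 2 (since 3·2 = 6 = 1·5 + 1), so t ≡ 2·4 = 8 ≡ 3 (mod 5).
    Then x = 16 + 84·3 = 268, valid modulo lcm(84, 15) = 420: x ≡ 268 (mod 420).
Verify: 268 mod 14 = 2, 268 mod 12 = 4, 268 mod 15 = 13.

x ≡ 268 (mod 420).


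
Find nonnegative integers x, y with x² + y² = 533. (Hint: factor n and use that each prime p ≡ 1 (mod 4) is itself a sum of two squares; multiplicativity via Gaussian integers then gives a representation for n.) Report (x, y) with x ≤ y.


Step 1: Factor n = 533 = 13 · 41.
Step 2: Check the mod-4 condition on each prime factor: 13 ≡ 1 (mod 4), exponent 1; 41 ≡ 1 (mod 4), exponent 1.
All primes ≡ 3 (mod 4) appear to even exponent (or don't appear), so by the two-squares theorem n IS expressible as a sum of two squares.
Step 3: Build a representation. Here n = 13 · 41 is a product of primes ≡ 1 (mod 4). Each prime p ≡ 1 (mod 4) is itself a sum of two squares; find a² by testing p − a² for a perfect square:
  13: 13 − 1² = 12, 13 − 2² = 9 = 3² ⇒ 13 = 2² + 3².
  41: 41 − 1² = 40, 41 − 2² = 37, 41 − 3² = 32, 41 − 4² = 25 = 5² ⇒ 41 = 4² + 5².
  Combine using the Brahmagupta–Fibonacci identity (a² + b²)(c² + d²) = (ac − bd)² + (ad + bc)² = (ac + bd)² + (ad − bc)²:
  13 · 41 = 533: from (2² + 3²)(4² + 5²), take (2·4 − 3·5, 2·5 + 3·4) = (8 − 15, 10 + 12) = (-7, 22); dropping signs (only squares matter) gives (7, 22); check 7² + 22² = 49 + 484 = 533 ✓.
Step 4: Order so x ≤ y and verify: 7² + 22² = 49 + 484 = 533 = n. ✓

n = 533 = 7² + 22² (one valid representation with x ≤ y).


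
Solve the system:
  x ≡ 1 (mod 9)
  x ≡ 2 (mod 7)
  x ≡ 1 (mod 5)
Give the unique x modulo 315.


Moduli 9, 7, 5 are pairwise coprime; by CRT there is a unique solution modulo M = 9 · 7 · 5 = 315.
Solve pairwise, accumulating the modulus:
  Start with x ≡ 1 (mod 9).
  Combine with x ≡ 2 (mod 7): since gcd(9, 7) = 1, we get a unique residue mod 63.
    Write x = 1 + 9·t and substitute into x ≡ 2 (mod 7): 9·t ≡ 2 − 1 = 1 (mod 7).
    Reduce coefficients mod 7: 2·t ≡ 1 (mod 7).
    The inverse of 2 mod 7 is 4 (since 2·4 = 8 = 1·7 + 1), so t ≡ 4·1 = 4 ≡ 4 (mod 7).
    Then x = 1 + 9·4 = 37, valid modulo lcm(9, 7) = 63: x ≡ 37 (mod 63).
  Combine with x ≡ 1 (mod 5): since gcd(63, 5) = 1, we get a unique residue mod 315.
    Write x = 37 + 63·t and substitute into x ≡ 1 (mod 5): 63·t ≡ 1 − 37 = -36 (mod 5).
    Reduce coefficients mod 5: 3·t ≡ 4 (mod 5).
    The inverse of 3 mod 5 is 2 (since 3·2 = 6 = 1·5 + 1), so t ≡ 2·4 = 8 ≡ 3 (mod 5).
    Then x = 37 + 63·3 = 226, valid modulo lcm(63, 5) = 315: x ≡ 226 (mod 315).
Verify: 226 mod 9 = 1 ✓, 226 mod 7 = 2 ✓, 226 mod 5 = 1 ✓.

x ≡ 226 (mod 315).


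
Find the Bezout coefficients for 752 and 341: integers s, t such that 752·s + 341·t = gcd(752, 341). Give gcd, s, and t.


Euclidean algorithm on (752, 341) — divide until remainder is 0:
  752 = 2 · 341 + 70
  341 = 4 · 70 + 61
  70 = 1 · 61 + 9
  61 = 6 · 9 + 7
  9 = 1 · 7 + 2
  7 = 3 · 2 + 1
  2 = 2 · 1 + 0
gcd(752, 341) = 1.
Track Bezout coefficients alongside the remainders: start with r₀ = 752 = a·1 + b·0 (s = 1, t = 0) and r₁ = 341 = a·0 + b·1 (s = 0, t = 1); each new remainder r_{k+1} = r_{k-1} − q_k·r_k inherits s_{k+1} = s_{k-1} − q_k·s_k, t_{k+1} = t_{k-1} − q_k·t_k, so r_k = a·s_k + b·t_k at every step:
  q = 2: r = 70, s = 1 − 2·0 = 1, t = 0 − 2·1 = -2  (check: 752·1 + 341·(-2) = 70)
  q = 4: r = 61, s = 0 − 4·1 = -4, t = 1 − 4·(-2) = 9  (check: 752·(-4) + 341·9 = 61)
  q = 1: r = 9, s = 1 − 1·(-4) = 5, t = -2 − 1·9 = -11  (check: 752·5 + 341·(-11) = 9)
  q = 6: r = 7, s = -4 − 6·5 = -34, t = 9 − 6·(-11) = 75  (check: 752·(-34) + 341·75 = 7)
  q = 1: r = 2, s = 5 − 1·(-34) = 39, t = -11 − 1·75 = -86  (check: 752·39 + 341·(-86) = 2)
  q = 3: r = 1, s = -34 − 3·39 = -151, t = 75 − 3·(-86) = 333  (check: 752·(-151) + 341·333 = 1)
The row with r = 1 (the gcd) gives the Bezout coefficients s = -151, t = 333.
Result: 752 · (-151) + 341 · (333) = 1.

gcd(752, 341) = 1; s = -151, t = 333 (check: 752·(-151) + 341·333 = 1).


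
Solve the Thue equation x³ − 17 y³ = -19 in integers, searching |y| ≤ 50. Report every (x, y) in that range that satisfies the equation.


The equation is x³ - 17y³ = -19. For fixed y, x³ = 17·y³ − 19, so a solution requires the RHS to be a perfect cube.
Strategy: iterate y from -50 to 50, compute RHS = 17·y³ − 19, and check whether it is a (positive or negative) perfect cube.
Check small values of y:
  y = 0: RHS = -19 is not a perfect cube.
  y = 1: RHS = -2 is not a perfect cube.
  y = -1: RHS = -36 is not a perfect cube.
  y = 2: RHS = 117 is not a perfect cube.
  y = -2: RHS = -155 is not a perfect cube.
  y = 3: RHS = 440 is not a perfect cube.
  y = -3: RHS = -478 is not a perfect cube.
Continuing the search up to |y| = 50 finds no solutions either.
No (x, y) in the scanned range satisfies the equation.

No integer solutions with |y| ≤ 50.


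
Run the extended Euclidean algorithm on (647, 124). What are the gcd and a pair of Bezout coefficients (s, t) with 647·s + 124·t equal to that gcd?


Euclidean algorithm on (647, 124) — divide until remainder is 0:
  647 = 5 · 124 + 27
  124 = 4 · 27 + 16
  27 = 1 · 16 + 11
  16 = 1 · 11 + 5
  11 = 2 · 5 + 1
  5 = 5 · 1 + 0
gcd(647, 124) = 1.
Track Bezout coefficients alongside the remainders: start with r₀ = 647 = a·1 + b·0 (s = 1, t = 0) and r₁ = 124 = a·0 + b·1 (s = 0, t = 1); each new remainder r_{k+1} = r_{k-1} − q_k·r_k inherits s_{k+1} = s_{k-1} − q_k·s_k, t_{k+1} = t_{k-1} − q_k·t_k, so r_k = a·s_k + b·t_k at every step:
  q = 5: r = 27, s = 1 − 5·0 = 1, t = 0 − 5·1 = -5  (check: 647·1 + 124·(-5) = 27)
  q = 4: r = 16, s = 0 − 4·1 = -4, t = 1 − 4·(-5) = 21  (check: 647·(-4) + 124·21 = 16)
  q = 1: r = 11, s = 1 − 1·(-4) = 5, t = -5 − 1·21 = -26  (check: 647·5 + 124·(-26) = 11)
  q = 1: r = 5, s = -4 − 1·5 = -9, t = 21 − 1·(-26) = 47  (check: 647·(-9) + 124·47 = 5)
  q = 2: r = 1, s = 5 − 2·(-9) = 23, t = -26 − 2·47 = -120  (check: 647·23 + 124·(-120) = 1)
The row with r = 1 (the gcd) gives the Bezout coefficients s = 23, t = -120.
Result: 647 · (23) + 124 · (-120) = 1.

gcd(647, 124) = 1; s = 23, t = -120 (check: 647·23 + 124·(-120) = 1).


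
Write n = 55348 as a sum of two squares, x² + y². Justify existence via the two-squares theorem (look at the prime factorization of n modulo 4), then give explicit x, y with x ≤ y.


Step 1: Factor n = 55348 = 2^2 · 101 · 137.
Step 2: Check the mod-4 condition on each prime factor: 2 = 2 (special); 101 ≡ 1 (mod 4), exponent 1; 137 ≡ 1 (mod 4), exponent 1.
All primes ≡ 3 (mod 4) appear to even exponent (or don't appear), so by the two-squares theorem n IS expressible as a sum of two squares.
Step 3: Build a representation. Group n = k² · m with k = 2 and m = 101 · 137 = 13837 (a product of primes ≡ 1 (mod 4)); a representation of m scales to one of n via (k·x)² + (k·y)² = k²(x² + y²). Each prime p ≡ 1 (mod 4) is itself a sum of two squares; find a² by testing p − a² for a perfect square:
  101: 101 − 1² = 100 = 10² ⇒ 101 = 1² + 10².
  137: 137 − 1² = 136, 137 − 2² = 133, 137 − 3² = 128, 137 − 4² = 121 = 11² ⇒ 137 = 4² + 11².
  Combine using the Brahmagupta–Fibonacci identity (a² + b²)(c² + d²) = (ac − bd)² + (ad + bc)² = (ac + bd)² + (ad − bc)²:
  101 · 137 = 13837: from (1² + 10²)(4² + 11²), take (1·4 − 10·11, 1·11 + 10·4) = (4 − 110, 11 + 40) = (-106, 51); dropping signs (only squares matter) gives (106, 51); check 106² + 51² = 11236 + 2601 = 13837 ✓.
  Scale by k = 2: (2·106, 2·51) = (212, 102).
Step 4: Order so x ≤ y and verify: 102² + 212² = 10404 + 44944 = 55348 = n. ✓

n = 55348 = 102² + 212² (one valid representation with x ≤ y).


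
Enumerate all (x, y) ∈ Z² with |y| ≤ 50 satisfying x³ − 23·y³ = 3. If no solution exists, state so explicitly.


The equation is x³ - 23y³ = 3. For fixed y, x³ = 23·y³ + 3, so a solution requires the RHS to be a perfect cube.
Strategy: iterate y from -50 to 50, compute RHS = 23·y³ + 3, and check whether it is a (positive or negative) perfect cube.
Check small values of y:
  y = 0: RHS = 3 is not a perfect cube.
  y = 1: RHS = 26 is not a perfect cube.
  y = -1: RHS = -20 is not a perfect cube.
  y = 2: RHS = 187 is not a perfect cube.
  y = -2: RHS = -181 is not a perfect cube.
  y = 3: RHS = 624 is not a perfect cube.
  y = -3: RHS = -618 is not a perfect cube.
Continuing the search up to |y| = 50 finds no solutions either.
No (x, y) in the scanned range satisfies the equation.

No integer solutions with |y| ≤ 50.


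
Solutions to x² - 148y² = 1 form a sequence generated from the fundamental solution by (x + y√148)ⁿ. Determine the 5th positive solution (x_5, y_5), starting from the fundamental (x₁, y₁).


Step 1: Find the fundamental solution (x₁, y₁) of x² - 148y² = 1.
  Expand √148 as a continued fraction. a₀ = ⌊√148⌋ = 12; iterate m_{k+1} = d_k·a_k − m_k, d_{k+1} = (148 − m_{k+1}²)/d_k, a_{k+1} = ⌊(a₀ + m_{k+1})/d_{k+1}⌋ (starting m₀ = 0, d₀ = 1), with convergents p_k = a_k·p_{k-1} + p_{k-2}, q_k = a_k·q_{k-1} + q_{k-2} (p₋₁ = 1, q₋₁ = 0):
  k = 0: a₀ = 12; p₀/q₀ = 12/1; p₀² − 148·q₀² = 144 − 148 = -4.
  k = 1: m = 12, d = 4, a = ⌊(12 + 12)/4⌋ = 6; p/q = (6·12 + 1)/(6·1 + 0) = 73/6; p² − 148·q² = 5329 − 5328 = 1.
  The first convergent with p² − 148·q² = 1 gives the fundamental solution (x₁, y₁) = (73, 6).
Step 2: Apply the recurrence (x_{n+1}, y_{n+1}) = (x₁x_n + 148y₁y_n, x₁y_n + y₁x_n) repeatedly.
  From (x_1, y_1) = (73, 6): x_2 = 73·73 + 148·6·6 = 10657; y_2 = 73·6 + 6·73 = 876.
  From (x_2, y_2) = (10657, 876): x_3 = 73·10657 + 148·6·876 = 1555849; y_3 = 73·876 + 6·10657 = 127890.
  From (x_3, y_3) = (1555849, 127890): x_4 = 73·1555849 + 148·6·127890 = 227143297; y_4 = 73·127890 + 6·1555849 = 18671064.
  From (x_4, y_4) = (227143297, 18671064): x_5 = 73·227143297 + 148·6·18671064 = 33161365513; y_5 = 73·18671064 + 6·227143297 = 2725847454.
Step 3: Verify x_5² - 148·y_5² = 1099676162686785753169 - 1099676162686785753168 = 1 (should be 1). ✓

(x_1, y_1) = (73, 6); (x_5, y_5) = (33161365513, 2725847454).


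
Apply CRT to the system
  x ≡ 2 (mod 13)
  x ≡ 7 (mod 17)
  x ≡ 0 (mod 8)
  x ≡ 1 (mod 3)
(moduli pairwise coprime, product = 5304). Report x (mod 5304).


Product of moduli M = 13 · 17 · 8 · 3 = 5304.
Merge one congruence at a time:
  Start: x ≡ 2 (mod 13).
  Combine with x ≡ 7 (mod 17); new modulus lcm = 221.
    Write x = 2 + 13·t and substitute into x ≡ 7 (mod 17): 13·t ≡ 7 − 2 = 5 (mod 17).
    The inverse of 13 mod 17 is 4 (since 13·4 = 52 = 3·17 + 1), so t ≡ 4·5 = 20 ≡ 3 (mod 17).
    Then x = 2 + 13·3 = 41, valid modulo lcm(13, 17) = 221: x ≡ 41 (mod 221).
  Combine with x ≡ 0 (mod 8); new modulus lcm = 1768.
    Write x = 41 + 221·t and substitute into x ≡ 0 (mod 8): 221·t ≡ 0 − 41 = -41 (mod 8).
    Reduce coefficients mod 8: 5·t ≡ 7 (mod 8).
    The inverse of 5 mod 8 is 5 (since 5·5 = 25 = 3·8 + 1), so t ≡ 5·7 = 35 ≡ 3 (mod 8).
    Then x = 41 + 221·3 = 704, valid modulo lcm(221, 8) = 1768: x ≡ 704 (mod 1768).
  Combine with x ≡ 1 (mod 3); new modulus lcm = 5304.
    Write x = 704 + 1768·t and substitute into x ≡ 1 (mod 3): 1768·t ≡ 1 − 704 = -703 (mod 3).
    Reduce coefficients mod 3: 1·t ≡ 2 (mod 3).
    So t ≡ 2 (mod 3).
    Then x = 704 + 1768·2 = 4240, valid modulo lcm(1768, 3) = 5304: x ≡ 4240 (mod 5304).
Verify against each original: 4240 mod 13 = 2, 4240 mod 17 = 7, 4240 mod 8 = 0, 4240 mod 3 = 1.

x ≡ 4240 (mod 5304).


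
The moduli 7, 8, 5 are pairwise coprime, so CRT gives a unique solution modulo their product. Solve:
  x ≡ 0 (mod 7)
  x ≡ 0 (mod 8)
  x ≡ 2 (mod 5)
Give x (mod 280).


Moduli 7, 8, 5 are pairwise coprime; by CRT there is a unique solution modulo M = 7 · 8 · 5 = 280.
Solve pairwise, accumulating the modulus:
  Start with x ≡ 0 (mod 7).
  Combine with x ≡ 0 (mod 8): since gcd(7, 8) = 1, we get a unique residue mod 56.
    Write x = 0 + 7·t and substitute into x ≡ 0 (mod 8): 7·t ≡ 0 − 0 = 0 (mod 8).
    The inverse of 7 mod 8 is 7 (since 7·7 = 49 = 6·8 + 1), so t ≡ 7·0 = 0 ≡ 0 (mod 8).
    Then x = 0 + 7·0 = 0, valid modulo lcm(7, 8) = 56: x ≡ 0 (mod 56).
  Combine with x ≡ 2 (mod 5): since gcd(56, 5) = 1, we get a unique residue mod 280.
    Write x = 0 + 56·t and substitute into x ≡ 2 (mod 5): 56·t ≡ 2 − 0 = 2 (mod 5).
    Reduce coefficients mod 5: 1·t ≡ 2 (mod 5).
    So t ≡ 2 (mod 5).
    Then x = 0 + 56·2 = 112, valid modulo lcm(56, 5) = 280: x ≡ 112 (mod 280).
Verify: 112 mod 7 = 0 ✓, 112 mod 8 = 0 ✓, 112 mod 5 = 2 ✓.

x ≡ 112 (mod 280).


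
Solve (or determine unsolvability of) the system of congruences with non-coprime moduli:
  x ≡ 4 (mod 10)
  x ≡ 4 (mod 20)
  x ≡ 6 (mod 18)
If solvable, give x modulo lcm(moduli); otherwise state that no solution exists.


Moduli 10, 20, 18 are not pairwise coprime, so CRT works modulo lcm(m_i) when all pairwise compatibility conditions hold.
Pairwise compatibility: gcd(m_i, m_j) must divide a_i - a_j for every pair.
Merge one congruence at a time:
  Start: x ≡ 4 (mod 10).
  Combine with x ≡ 4 (mod 20): gcd(10, 20) = 10; 4 - 4 = 0, which IS divisible by 10, so compatible.
    Write x = 4 + 10·t and substitute into x ≡ 4 (mod 20): 10·t ≡ 4 − 4 = 0 (mod 20).
    Divide the congruence (and modulus) by g = 10: 1·t ≡ 0 (mod 2).
    So t ≡ 0 (mod 2).
    Then x = 4 + 10·0 = 4, valid modulo lcm(10, 20) = 20: x ≡ 4 (mod 20).
  Combine with x ≡ 6 (mod 18): gcd(20, 18) = 2; 6 - 4 = 2, which IS divisible by 2, so compatible.
    Write x = 4 + 20·t and substitute into x ≡ 6 (mod 18): 20·t ≡ 6 − 4 = 2 (mod 18).
    Divide the congruence (and modulus) by g = 2: 10·t ≡ 1 (mod 9).
    Reduce coefficients mod 9: 1·t ≡ 1 (mod 9).
    So t ≡ 1 (mod 9).
    Then x = 4 + 20·1 = 24, valid modulo lcm(20, 18) = 180: x ≡ 24 (mod 180).
Verify: 24 mod 10 = 4, 24 mod 20 = 4, 24 mod 18 = 6.

x ≡ 24 (mod 180).


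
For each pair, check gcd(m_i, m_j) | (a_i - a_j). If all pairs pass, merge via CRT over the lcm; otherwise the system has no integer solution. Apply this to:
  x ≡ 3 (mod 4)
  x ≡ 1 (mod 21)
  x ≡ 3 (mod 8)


Moduli 4, 21, 8 are not pairwise coprime, so CRT works modulo lcm(m_i) when all pairwise compatibility conditions hold.
Pairwise compatibility: gcd(m_i, m_j) must divide a_i - a_j for every pair.
Merge one congruence at a time:
  Start: x ≡ 3 (mod 4).
  Combine with x ≡ 1 (mod 21): gcd(4, 21) = 1; 1 - 3 = -2, which IS divisible by 1, so compatible.
    Write x = 3 + 4·t and substitute into x ≡ 1 (mod 21): 4·t ≡ 1 − 3 = -2 (mod 21).
    Reduce coefficients mod 21: 4·t ≡ 19 (mod 21).
    The inverse of 4 mod 21 is 16 (since 4·16 = 64 = 3·21 + 1), so t ≡ 16·19 = 304 ≡ 10 (mod 21).
    Then x = 3 + 4·10 = 43, valid modulo lcm(4, 21) = 84: x ≡ 43 (mod 84).
  Combine with x ≡ 3 (mod 8): gcd(84, 8) = 4; 3 - 43 = -40, which IS divisible by 4, so compatible.
    Write x = 43 + 84·t and substitute into x ≡ 3 (mod 8): 84·t ≡ 3 − 43 = -40 (mod 8).
    Divide the congruence (and modulus) by g = 4: 21·t ≡ -10 (mod 2).
    Reduce coefficients mod 2: 1·t ≡ 0 (mod 2).
    So t ≡ 0 (mod 2).
    Then x = 43 + 84·0 = 43, valid modulo lcm(84, 8) = 168: x ≡ 43 (mod 168).
Verify: 43 mod 4 = 3, 43 mod 21 = 1, 43 mod 8 = 3.

x ≡ 43 (mod 168).
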